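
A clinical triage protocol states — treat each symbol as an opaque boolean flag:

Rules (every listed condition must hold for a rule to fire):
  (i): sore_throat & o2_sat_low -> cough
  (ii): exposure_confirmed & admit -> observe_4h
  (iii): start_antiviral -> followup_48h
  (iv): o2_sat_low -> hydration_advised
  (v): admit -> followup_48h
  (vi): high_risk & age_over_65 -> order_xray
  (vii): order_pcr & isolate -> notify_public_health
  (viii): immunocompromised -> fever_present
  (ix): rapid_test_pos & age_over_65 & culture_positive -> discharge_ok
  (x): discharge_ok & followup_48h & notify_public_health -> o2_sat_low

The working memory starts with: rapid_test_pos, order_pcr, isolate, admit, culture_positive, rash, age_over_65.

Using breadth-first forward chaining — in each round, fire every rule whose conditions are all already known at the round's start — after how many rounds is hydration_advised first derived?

3

Round 1: (v) [admit -> followup_48h]; (vii) [order_pcr & isolate -> notify_public_health]; (ix) [rapid_test_pos & age_over_65 & culture_positive -> discharge_ok]. New: followup_48h, notify_public_health, discharge_ok.
Round 2: (x) [discharge_ok & followup_48h & notify_public_health -> o2_sat_low]. New: o2_sat_low.
Round 3: (iv) [o2_sat_low -> hydration_advised]. New: hydration_advised.
hydration_advised first appears in round 3.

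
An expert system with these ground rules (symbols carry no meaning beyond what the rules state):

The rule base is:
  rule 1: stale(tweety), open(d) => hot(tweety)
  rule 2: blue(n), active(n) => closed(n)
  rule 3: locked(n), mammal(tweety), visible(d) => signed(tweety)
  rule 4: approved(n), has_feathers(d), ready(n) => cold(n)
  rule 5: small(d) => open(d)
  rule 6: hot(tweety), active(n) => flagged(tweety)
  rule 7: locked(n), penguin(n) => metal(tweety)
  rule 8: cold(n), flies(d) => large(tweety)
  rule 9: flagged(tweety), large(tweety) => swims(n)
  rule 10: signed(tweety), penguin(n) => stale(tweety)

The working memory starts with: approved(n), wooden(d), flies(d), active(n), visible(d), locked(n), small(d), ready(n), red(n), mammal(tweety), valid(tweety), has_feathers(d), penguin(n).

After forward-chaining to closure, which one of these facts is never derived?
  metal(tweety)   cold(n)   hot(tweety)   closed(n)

Round 1: rule 3 [locked(n), mammal(tweety), visible(d) => signed(tweety)]; rule 4 [approved(n), has_feathers(d), ready(n) => cold(n)]; rule 5 [small(d) => open(d)]; rule 7 [locked(n), penguin(n) => metal(tweety)]. New: signed(tweety), cold(n), open(d), metal(tweety).
Round 2: rule 8 [cold(n), flies(d) => large(tweety)]; rule 10 [signed(tweety), penguin(n) => stale(tweety)]. New: large(tweety), stale(tweety).
Round 3: rule 1 [stale(tweety), open(d) => hot(tweety)]. New: hot(tweety).
Round 4: rule 6 [hot(tweety), active(n) => flagged(tweety)]. New: flagged(tweety).
Round 5: rule 9 [flagged(tweety), large(tweety) => swims(n)]. New: swims(n).
Derived: metal(tweety) (round 1), cold(n) (round 1), hot(tweety) (round 3). closed(n) never appears in any round.

closed(n)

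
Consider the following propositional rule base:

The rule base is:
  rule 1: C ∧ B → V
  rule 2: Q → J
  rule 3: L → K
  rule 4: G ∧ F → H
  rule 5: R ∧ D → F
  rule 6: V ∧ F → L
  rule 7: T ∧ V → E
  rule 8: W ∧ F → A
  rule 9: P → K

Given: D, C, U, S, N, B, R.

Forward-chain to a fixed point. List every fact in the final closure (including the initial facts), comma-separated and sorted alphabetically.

Round 1 fires rule 1, rule 5, giving V, F.
Round 2 fires rule 6, giving L.
Round 3 fires rule 3, giving K.

B, C, D, F, K, L, N, R, S, U, V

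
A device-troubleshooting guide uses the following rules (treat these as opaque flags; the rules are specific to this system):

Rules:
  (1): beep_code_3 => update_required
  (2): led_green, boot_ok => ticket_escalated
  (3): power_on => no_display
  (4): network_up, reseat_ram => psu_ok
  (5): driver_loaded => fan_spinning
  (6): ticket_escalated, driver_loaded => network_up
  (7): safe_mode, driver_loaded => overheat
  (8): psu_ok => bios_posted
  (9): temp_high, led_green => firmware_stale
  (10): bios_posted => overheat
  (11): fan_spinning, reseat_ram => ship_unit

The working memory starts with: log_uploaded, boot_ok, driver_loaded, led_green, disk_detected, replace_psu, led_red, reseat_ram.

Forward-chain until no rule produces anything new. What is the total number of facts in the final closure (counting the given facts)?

Round 1: (2) [led_green, boot_ok => ticket_escalated]; (5) [driver_loaded => fan_spinning]. Adds ticket_escalated, fan_spinning.
Round 2: (6) [ticket_escalated, driver_loaded => network_up]; (11) [fan_spinning, reseat_ram => ship_unit]. Adds network_up, ship_unit.
Round 3: (4) [network_up, reseat_ram => psu_ok]. Adds psu_ok.
Round 4: (8) [psu_ok => bios_posted]. Adds bios_posted.
Round 5: (10) [bios_posted => overheat]. Adds overheat.
Closure: {bios_posted, boot_ok, disk_detected, driver_loaded, fan_spinning, led_green, led_red, log_uploaded, network_up, overheat, psu_ok, replace_psu, reseat_ram, ship_unit, ticket_escalated} — 15 facts.

15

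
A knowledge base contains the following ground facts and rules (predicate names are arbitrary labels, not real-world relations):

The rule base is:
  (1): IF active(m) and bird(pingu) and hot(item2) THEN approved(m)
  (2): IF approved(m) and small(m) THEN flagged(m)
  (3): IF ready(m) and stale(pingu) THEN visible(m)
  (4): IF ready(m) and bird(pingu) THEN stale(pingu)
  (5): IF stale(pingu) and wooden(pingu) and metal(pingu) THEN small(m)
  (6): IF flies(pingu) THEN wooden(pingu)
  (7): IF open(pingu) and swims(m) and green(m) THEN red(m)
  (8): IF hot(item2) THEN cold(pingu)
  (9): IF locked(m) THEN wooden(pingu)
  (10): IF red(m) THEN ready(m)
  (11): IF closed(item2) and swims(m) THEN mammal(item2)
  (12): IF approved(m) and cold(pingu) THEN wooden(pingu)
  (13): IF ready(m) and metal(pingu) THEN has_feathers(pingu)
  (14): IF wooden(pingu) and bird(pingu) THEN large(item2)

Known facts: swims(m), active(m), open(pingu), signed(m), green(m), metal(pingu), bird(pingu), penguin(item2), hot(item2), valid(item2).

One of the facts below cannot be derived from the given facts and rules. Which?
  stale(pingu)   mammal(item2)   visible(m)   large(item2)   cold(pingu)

Round 1 — (1), (7), (8), derive approved(m), red(m), cold(pingu).
Round 2 — (10), (12), derive ready(m), wooden(pingu).
Round 3 — (4), (13), (14), derive stale(pingu), has_feathers(pingu), large(item2).
Round 4 — (3), (5), derive visible(m), small(m).
Round 5 — (2), derive flagged(m).
Derived: visible(m) (round 4), stale(pingu) (round 3), large(item2) (round 3), cold(pingu) (round 1). mammal(item2) never appears in any round.

mammal(item2)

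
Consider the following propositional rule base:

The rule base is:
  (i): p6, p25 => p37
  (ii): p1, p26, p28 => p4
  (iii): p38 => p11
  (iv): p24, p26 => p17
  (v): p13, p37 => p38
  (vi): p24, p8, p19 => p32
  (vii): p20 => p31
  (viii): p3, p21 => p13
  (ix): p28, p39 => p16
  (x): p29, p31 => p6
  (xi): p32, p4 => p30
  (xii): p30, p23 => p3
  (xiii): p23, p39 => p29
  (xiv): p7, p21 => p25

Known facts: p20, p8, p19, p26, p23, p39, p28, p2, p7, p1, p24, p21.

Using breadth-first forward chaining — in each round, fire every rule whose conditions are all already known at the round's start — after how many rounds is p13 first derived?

4

Round 1 fires (ii), (iv), (vi), (vii), (ix), (xiii), (xiv), giving p4, p17, p32, p31, p16, p29, p25.
Round 2 fires (x), (xi), giving p6, p30.
Round 3 fires (i), (xii), giving p37, p3.
Round 4 fires (viii), giving p13.
p13 first appears in round 4.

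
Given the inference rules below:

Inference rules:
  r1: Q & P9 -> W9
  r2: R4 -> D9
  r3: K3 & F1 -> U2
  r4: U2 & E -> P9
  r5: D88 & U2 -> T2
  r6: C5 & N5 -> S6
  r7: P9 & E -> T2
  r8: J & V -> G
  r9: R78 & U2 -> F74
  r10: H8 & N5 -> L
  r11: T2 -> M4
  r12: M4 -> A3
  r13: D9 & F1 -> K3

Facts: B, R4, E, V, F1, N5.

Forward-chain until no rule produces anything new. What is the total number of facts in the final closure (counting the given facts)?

13

Round 1: r2 [R4 -> D9]. New: D9.
Round 2: r13 [D9 & F1 -> K3]. New: K3.
Round 3: r3 [K3 & F1 -> U2]. New: U2.
Round 4: r4 [U2 & E -> P9]. New: P9.
Round 5: r7 [P9 & E -> T2]. New: T2.
Round 6: r11 [T2 -> M4]. New: M4.
Round 7: r12 [M4 -> A3]. New: A3.
Closure: {A3, B, D9, E, F1, K3, M4, N5, P9, R4, T2, U2, V} — 13 facts.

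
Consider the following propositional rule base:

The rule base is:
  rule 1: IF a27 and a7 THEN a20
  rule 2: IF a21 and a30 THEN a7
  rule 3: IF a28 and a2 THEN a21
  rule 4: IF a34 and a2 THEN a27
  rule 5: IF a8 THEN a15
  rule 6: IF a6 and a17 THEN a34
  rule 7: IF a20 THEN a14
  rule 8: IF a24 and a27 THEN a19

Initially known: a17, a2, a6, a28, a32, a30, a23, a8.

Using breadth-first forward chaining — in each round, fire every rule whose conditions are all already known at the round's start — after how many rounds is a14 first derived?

4

[1] rule 3 [IF a28 and a2 THEN a21]; rule 5 [IF a8 THEN a15]; rule 6 [IF a6 and a17 THEN a34]. ⇒ new: a21, a15, a34.
[2] rule 2 [IF a21 and a30 THEN a7]; rule 4 [IF a34 and a2 THEN a27]. ⇒ new: a7, a27.
[3] rule 1 [IF a27 and a7 THEN a20]. ⇒ new: a20.
[4] rule 7 [IF a20 THEN a14]. ⇒ new: a14.
a14 first appears in round 4.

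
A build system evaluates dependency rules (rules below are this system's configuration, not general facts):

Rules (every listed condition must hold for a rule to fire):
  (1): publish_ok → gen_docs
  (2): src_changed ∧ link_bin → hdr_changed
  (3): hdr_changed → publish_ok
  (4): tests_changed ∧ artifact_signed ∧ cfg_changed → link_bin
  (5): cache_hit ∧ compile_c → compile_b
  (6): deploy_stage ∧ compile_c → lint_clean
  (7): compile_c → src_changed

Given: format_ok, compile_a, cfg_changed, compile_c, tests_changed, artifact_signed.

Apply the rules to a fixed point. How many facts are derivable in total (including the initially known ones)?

Round 1 — (4), (7), derive link_bin, src_changed.
Round 2 — (2), derive hdr_changed.
Round 3 — (3), derive publish_ok.
Round 4 — (1), derive gen_docs.
Closure: {artifact_signed, cfg_changed, compile_a, compile_c, format_ok, gen_docs, hdr_changed, link_bin, publish_ok, src_changed, tests_changed} — 11 facts.

11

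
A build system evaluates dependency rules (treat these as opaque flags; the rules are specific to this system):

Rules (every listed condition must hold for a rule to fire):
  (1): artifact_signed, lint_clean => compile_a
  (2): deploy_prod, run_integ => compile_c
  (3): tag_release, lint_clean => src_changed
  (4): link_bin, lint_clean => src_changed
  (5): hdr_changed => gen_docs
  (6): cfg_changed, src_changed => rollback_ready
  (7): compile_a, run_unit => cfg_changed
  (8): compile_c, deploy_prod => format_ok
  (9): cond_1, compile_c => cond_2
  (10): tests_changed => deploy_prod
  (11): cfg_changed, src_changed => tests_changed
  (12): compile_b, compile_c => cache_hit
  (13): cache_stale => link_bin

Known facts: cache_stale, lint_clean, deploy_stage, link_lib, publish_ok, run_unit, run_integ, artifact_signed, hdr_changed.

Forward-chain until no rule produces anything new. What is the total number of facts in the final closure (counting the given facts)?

Round 1: (1) [artifact_signed, lint_clean => compile_a]; (5) [hdr_changed => gen_docs]; (13) [cache_stale => link_bin]. New: compile_a, gen_docs, link_bin.
Round 2: (4) [link_bin, lint_clean => src_changed]; (7) [compile_a, run_unit => cfg_changed]. New: src_changed, cfg_changed.
Round 3: (6) [cfg_changed, src_changed => rollback_ready]; (11) [cfg_changed, src_changed => tests_changed]. New: rollback_ready, tests_changed.
Round 4: (10) [tests_changed => deploy_prod]. New: deploy_prod.
Round 5: (2) [deploy_prod, run_integ => compile_c]. New: compile_c.
Round 6: (8) [compile_c, deploy_prod => format_ok]. New: format_ok.
Closure: {artifact_signed, cache_stale, cfg_changed, compile_a, compile_c, deploy_prod, deploy_stage, format_ok, gen_docs, hdr_changed, link_bin, link_lib, lint_clean, publish_ok, rollback_ready, run_integ, run_unit, src_changed, tests_changed} — 19 facts.

19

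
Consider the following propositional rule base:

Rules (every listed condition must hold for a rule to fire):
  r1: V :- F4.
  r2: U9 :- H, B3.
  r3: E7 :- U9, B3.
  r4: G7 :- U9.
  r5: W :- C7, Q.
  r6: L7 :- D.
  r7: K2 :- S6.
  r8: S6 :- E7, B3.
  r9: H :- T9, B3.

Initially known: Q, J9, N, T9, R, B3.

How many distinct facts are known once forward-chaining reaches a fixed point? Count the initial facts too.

[1] r9 [H :- T9, B3.]. ⇒ new: H.
[2] r2 [U9 :- H, B3.]. ⇒ new: U9.
[3] r3 [E7 :- U9, B3.]; r4 [G7 :- U9.]. ⇒ new: E7, G7.
[4] r8 [S6 :- E7, B3.]. ⇒ new: S6.
[5] r7 [K2 :- S6.]. ⇒ new: K2.
Closure: {B3, E7, G7, H, J9, K2, N, Q, R, S6, T9, U9} — 12 facts.

12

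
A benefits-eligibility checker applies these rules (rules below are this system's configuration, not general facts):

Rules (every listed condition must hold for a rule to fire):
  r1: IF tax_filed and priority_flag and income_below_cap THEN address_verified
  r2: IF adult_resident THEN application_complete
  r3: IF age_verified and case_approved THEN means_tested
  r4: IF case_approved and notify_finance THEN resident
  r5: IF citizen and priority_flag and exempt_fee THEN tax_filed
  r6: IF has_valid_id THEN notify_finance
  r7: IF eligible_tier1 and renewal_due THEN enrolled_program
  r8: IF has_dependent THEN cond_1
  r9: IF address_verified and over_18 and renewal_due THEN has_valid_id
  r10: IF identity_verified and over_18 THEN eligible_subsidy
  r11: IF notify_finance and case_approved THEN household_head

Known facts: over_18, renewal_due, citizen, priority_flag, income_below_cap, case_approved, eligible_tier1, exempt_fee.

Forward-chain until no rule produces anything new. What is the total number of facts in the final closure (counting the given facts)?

15

Round 1 fires r5, r7, giving tax_filed, enrolled_program.
Round 2 fires r1, giving address_verified.
Round 3 fires r9, giving has_valid_id.
Round 4 fires r6, giving notify_finance.
Round 5 fires r4, r11, giving resident, household_head.
Closure: {address_verified, case_approved, citizen, eligible_tier1, enrolled_program, exempt_fee, has_valid_id, household_head, income_below_cap, notify_finance, over_18, priority_flag, renewal_due, resident, tax_filed} — 15 facts.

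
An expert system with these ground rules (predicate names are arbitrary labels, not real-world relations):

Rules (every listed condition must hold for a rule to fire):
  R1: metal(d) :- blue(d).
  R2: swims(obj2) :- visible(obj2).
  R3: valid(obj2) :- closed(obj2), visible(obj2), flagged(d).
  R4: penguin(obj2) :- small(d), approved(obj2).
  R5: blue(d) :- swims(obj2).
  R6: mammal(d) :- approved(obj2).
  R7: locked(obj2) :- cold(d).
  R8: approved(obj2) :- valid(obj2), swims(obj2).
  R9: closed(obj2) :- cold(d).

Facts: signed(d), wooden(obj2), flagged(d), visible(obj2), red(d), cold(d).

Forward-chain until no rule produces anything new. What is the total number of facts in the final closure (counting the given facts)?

Round 1: R2 [swims(obj2) :- visible(obj2).]; R7 [locked(obj2) :- cold(d).]; R9 [closed(obj2) :- cold(d).]. Adds swims(obj2), locked(obj2), closed(obj2).
Round 2: R3 [valid(obj2) :- closed(obj2), visible(obj2), flagged(d).]; R5 [blue(d) :- swims(obj2).]. Adds valid(obj2), blue(d).
Round 3: R1 [metal(d) :- blue(d).]; R8 [approved(obj2) :- valid(obj2), swims(obj2).]. Adds metal(d), approved(obj2).
Round 4: R6 [mammal(d) :- approved(obj2).]. Adds mammal(d).
Closure: {approved(obj2), blue(d), closed(obj2), cold(d), flagged(d), locked(obj2), mammal(d), metal(d), red(d), signed(d), swims(obj2), valid(obj2), visible(obj2), wooden(obj2)} — 14 facts.

14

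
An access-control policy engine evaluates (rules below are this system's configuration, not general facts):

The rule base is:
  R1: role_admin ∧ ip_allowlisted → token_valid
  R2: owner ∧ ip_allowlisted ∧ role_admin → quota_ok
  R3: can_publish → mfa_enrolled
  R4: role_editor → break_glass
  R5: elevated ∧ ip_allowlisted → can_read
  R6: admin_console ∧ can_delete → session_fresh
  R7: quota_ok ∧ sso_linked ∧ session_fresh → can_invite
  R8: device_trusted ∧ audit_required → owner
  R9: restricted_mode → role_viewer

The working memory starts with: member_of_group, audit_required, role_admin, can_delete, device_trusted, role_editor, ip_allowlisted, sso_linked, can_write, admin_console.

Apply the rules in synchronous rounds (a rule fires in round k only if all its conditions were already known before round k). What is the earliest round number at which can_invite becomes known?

[1] R1 [role_admin ∧ ip_allowlisted → token_valid]; R4 [role_editor → break_glass]; R6 [admin_console ∧ can_delete → session_fresh]; R8 [device_trusted ∧ audit_required → owner]. ⇒ new: token_valid, break_glass, session_fresh, owner.
[2] R2 [owner ∧ ip_allowlisted ∧ role_admin → quota_ok]. ⇒ new: quota_ok.
[3] R7 [quota_ok ∧ sso_linked ∧ session_fresh → can_invite]. ⇒ new: can_invite.
can_invite first appears in round 3.

3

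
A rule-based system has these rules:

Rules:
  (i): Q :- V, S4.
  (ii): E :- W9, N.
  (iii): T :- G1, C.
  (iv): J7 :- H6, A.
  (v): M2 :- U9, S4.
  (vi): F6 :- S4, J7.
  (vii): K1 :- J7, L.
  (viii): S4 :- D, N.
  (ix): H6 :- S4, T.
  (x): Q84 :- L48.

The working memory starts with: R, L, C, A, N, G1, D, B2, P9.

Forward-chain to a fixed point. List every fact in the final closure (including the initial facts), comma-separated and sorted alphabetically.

A, B2, C, D, F6, G1, H6, J7, K1, L, N, P9, R, S4, T

Round 1: (iii) [T :- G1, C.]; (viii) [S4 :- D, N.]. Adds T, S4.
Round 2: (ix) [H6 :- S4, T.]. Adds H6.
Round 3: (iv) [J7 :- H6, A.]. Adds J7.
Round 4: (vi) [F6 :- S4, J7.]; (vii) [K1 :- J7, L.]. Adds F6, K1.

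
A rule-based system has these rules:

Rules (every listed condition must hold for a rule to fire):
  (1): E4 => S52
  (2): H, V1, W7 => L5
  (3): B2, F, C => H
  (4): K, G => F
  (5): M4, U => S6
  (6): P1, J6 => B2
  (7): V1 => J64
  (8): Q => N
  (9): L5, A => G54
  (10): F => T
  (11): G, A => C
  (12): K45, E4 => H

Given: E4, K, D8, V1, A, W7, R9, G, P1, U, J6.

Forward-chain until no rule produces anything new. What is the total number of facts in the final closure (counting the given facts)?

20

[1] (1) [E4 => S52]; (4) [K, G => F]; (6) [P1, J6 => B2]; (7) [V1 => J64]; (11) [G, A => C]. ⇒ new: S52, F, B2, J64, C.
[2] (3) [B2, F, C => H]; (10) [F => T]. ⇒ new: H, T.
[3] (2) [H, V1, W7 => L5]. ⇒ new: L5.
[4] (9) [L5, A => G54]. ⇒ new: G54.
Closure: {A, B2, C, D8, E4, F, G, G54, H, J6, J64, K, L5, P1, R9, S52, T, U, V1, W7} — 20 facts.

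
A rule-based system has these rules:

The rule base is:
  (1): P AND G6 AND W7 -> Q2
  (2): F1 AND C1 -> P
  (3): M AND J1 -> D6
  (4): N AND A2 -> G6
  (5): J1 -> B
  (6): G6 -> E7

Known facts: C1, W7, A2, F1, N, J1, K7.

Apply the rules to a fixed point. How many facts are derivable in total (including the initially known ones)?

Round 1 fires (2), (4), (5), giving P, G6, B.
Round 2 fires (1), (6), giving Q2, E7.
Closure: {A2, B, C1, E7, F1, G6, J1, K7, N, P, Q2, W7} — 12 facts.

12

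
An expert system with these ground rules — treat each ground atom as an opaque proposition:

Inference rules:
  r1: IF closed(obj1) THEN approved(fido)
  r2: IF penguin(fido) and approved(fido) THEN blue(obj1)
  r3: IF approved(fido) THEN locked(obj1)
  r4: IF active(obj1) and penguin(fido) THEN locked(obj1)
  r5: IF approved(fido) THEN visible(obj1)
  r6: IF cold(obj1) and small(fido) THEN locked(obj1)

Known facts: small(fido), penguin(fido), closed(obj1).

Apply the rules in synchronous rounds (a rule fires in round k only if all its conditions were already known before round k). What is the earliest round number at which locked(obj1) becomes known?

[1] r1 [IF closed(obj1) THEN approved(fido)]. ⇒ new: approved(fido).
[2] r2 [IF penguin(fido) and approved(fido) THEN blue(obj1)]; r3 [IF approved(fido) THEN locked(obj1)]; r5 [IF approved(fido) THEN visible(obj1)]. ⇒ new: blue(obj1), locked(obj1), visible(obj1).
locked(obj1) first appears in round 2.

2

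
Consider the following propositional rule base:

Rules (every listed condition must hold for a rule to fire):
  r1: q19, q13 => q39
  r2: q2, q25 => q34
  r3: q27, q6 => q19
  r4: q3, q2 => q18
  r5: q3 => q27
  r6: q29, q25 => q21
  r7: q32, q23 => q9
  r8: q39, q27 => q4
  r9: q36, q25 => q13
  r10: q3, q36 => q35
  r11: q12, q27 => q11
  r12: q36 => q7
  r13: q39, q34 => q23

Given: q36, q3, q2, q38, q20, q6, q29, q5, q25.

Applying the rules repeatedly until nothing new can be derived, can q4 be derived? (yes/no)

[1] r2 [q2, q25 => q34]; r4 [q3, q2 => q18]; r5 [q3 => q27]; r6 [q29, q25 => q21]; r9 [q36, q25 => q13]; r10 [q3, q36 => q35]; r12 [q36 => q7]. ⇒ new: q34, q18, q27, q21, q13, q35, q7.
[2] r3 [q27, q6 => q19]. ⇒ new: q19.
[3] r1 [q19, q13 => q39]. ⇒ new: q39.
[4] r8 [q39, q27 => q4]; r13 [q39, q34 => q23]. ⇒ new: q4, q23.
q4 appears in round 4, so it is derivable.

yes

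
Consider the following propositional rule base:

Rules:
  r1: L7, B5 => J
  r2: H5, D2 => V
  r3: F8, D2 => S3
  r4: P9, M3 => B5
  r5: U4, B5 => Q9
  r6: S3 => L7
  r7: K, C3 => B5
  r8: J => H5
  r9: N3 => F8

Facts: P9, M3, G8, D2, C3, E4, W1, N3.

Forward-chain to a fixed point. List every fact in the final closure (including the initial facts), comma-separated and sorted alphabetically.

Round 1: r4 [P9, M3 => B5]; r9 [N3 => F8]. Adds B5, F8.
Round 2: r3 [F8, D2 => S3]. Adds S3.
Round 3: r6 [S3 => L7]. Adds L7.
Round 4: r1 [L7, B5 => J]. Adds J.
Round 5: r8 [J => H5]. Adds H5.
Round 6: r2 [H5, D2 => V]. Adds V.

B5, C3, D2, E4, F8, G8, H5, J, L7, M3, N3, P9, S3, V, W1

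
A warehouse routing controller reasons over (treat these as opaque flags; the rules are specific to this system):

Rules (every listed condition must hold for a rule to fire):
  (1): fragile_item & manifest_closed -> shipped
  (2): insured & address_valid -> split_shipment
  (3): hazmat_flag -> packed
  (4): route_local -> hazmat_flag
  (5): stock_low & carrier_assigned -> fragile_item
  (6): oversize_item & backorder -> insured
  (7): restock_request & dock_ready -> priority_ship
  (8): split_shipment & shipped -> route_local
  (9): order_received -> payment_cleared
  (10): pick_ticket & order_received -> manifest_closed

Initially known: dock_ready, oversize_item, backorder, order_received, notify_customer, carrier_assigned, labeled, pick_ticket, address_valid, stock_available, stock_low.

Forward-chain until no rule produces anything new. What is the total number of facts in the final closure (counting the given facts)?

Round 1: (5) [stock_low & carrier_assigned -> fragile_item]; (6) [oversize_item & backorder -> insured]; (9) [order_received -> payment_cleared]; (10) [pick_ticket & order_received -> manifest_closed]. Adds fragile_item, insured, payment_cleared, manifest_closed.
Round 2: (1) [fragile_item & manifest_closed -> shipped]; (2) [insured & address_valid -> split_shipment]. Adds shipped, split_shipment.
Round 3: (8) [split_shipment & shipped -> route_local]. Adds route_local.
Round 4: (4) [route_local -> hazmat_flag]. Adds hazmat_flag.
Round 5: (3) [hazmat_flag -> packed]. Adds packed.
Closure: {address_valid, backorder, carrier_assigned, dock_ready, fragile_item, hazmat_flag, insured, labeled, manifest_closed, notify_customer, order_received, oversize_item, packed, payment_cleared, pick_ticket, route_local, shipped, split_shipment, stock_available, stock_low} — 20 facts.

20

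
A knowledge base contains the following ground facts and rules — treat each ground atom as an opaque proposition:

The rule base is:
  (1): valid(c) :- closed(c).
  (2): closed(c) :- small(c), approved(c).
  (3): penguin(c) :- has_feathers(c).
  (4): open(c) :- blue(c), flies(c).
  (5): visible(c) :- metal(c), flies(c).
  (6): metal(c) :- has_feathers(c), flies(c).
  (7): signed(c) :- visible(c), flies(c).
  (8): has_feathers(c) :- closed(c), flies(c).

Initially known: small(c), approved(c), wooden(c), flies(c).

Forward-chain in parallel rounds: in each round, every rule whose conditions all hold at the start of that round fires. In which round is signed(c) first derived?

5

Round 1: (2) [closed(c) :- small(c), approved(c).]. Adds closed(c).
Round 2: (1) [valid(c) :- closed(c).]; (8) [has_feathers(c) :- closed(c), flies(c).]. Adds valid(c), has_feathers(c).
Round 3: (3) [penguin(c) :- has_feathers(c).]; (6) [metal(c) :- has_feathers(c), flies(c).]. Adds penguin(c), metal(c).
Round 4: (5) [visible(c) :- metal(c), flies(c).]. Adds visible(c).
Round 5: (7) [signed(c) :- visible(c), flies(c).]. Adds signed(c).
signed(c) first appears in round 5.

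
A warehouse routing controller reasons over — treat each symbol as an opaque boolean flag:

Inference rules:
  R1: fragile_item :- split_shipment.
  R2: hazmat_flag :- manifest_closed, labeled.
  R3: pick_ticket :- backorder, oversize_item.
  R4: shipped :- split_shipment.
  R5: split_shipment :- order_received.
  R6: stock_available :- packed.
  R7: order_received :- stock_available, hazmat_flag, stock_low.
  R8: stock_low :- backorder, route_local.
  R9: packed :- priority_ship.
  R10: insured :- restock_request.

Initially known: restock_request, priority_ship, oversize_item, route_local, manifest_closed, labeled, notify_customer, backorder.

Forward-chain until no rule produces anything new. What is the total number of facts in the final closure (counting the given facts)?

18

Round 1: R2 [hazmat_flag :- manifest_closed, labeled.]; R3 [pick_ticket :- backorder, oversize_item.]; R8 [stock_low :- backorder, route_local.]; R9 [packed :- priority_ship.]; R10 [insured :- restock_request.]. Adds hazmat_flag, pick_ticket, stock_low, packed, insured.
Round 2: R6 [stock_available :- packed.]. Adds stock_available.
Round 3: R7 [order_received :- stock_available, hazmat_flag, stock_low.]. Adds order_received.
Round 4: R5 [split_shipment :- order_received.]. Adds split_shipment.
Round 5: R1 [fragile_item :- split_shipment.]; R4 [shipped :- split_shipment.]. Adds fragile_item, shipped.
Closure: {backorder, fragile_item, hazmat_flag, insured, labeled, manifest_closed, notify_customer, order_received, oversize_item, packed, pick_ticket, priority_ship, restock_request, route_local, shipped, split_shipment, stock_available, stock_low} — 18 facts.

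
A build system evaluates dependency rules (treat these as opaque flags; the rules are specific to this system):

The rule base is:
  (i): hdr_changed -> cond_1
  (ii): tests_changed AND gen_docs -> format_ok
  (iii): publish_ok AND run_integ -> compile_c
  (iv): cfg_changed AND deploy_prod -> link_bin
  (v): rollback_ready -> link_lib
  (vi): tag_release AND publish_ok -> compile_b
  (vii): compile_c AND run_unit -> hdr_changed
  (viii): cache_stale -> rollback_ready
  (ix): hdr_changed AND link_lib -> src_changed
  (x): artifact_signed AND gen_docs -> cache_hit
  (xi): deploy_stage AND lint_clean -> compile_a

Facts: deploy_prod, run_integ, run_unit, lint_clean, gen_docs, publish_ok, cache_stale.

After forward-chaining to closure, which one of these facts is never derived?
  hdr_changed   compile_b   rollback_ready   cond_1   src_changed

Round 1: (iii) [publish_ok AND run_integ -> compile_c]; (viii) [cache_stale -> rollback_ready]. Adds compile_c, rollback_ready.
Round 2: (v) [rollback_ready -> link_lib]; (vii) [compile_c AND run_unit -> hdr_changed]. Adds link_lib, hdr_changed.
Round 3: (i) [hdr_changed -> cond_1]; (ix) [hdr_changed AND link_lib -> src_changed]. Adds cond_1, src_changed.
Derived: cond_1 (round 3), hdr_changed (round 2), src_changed (round 3), rollback_ready (round 1). compile_b never appears in any round.

compile_b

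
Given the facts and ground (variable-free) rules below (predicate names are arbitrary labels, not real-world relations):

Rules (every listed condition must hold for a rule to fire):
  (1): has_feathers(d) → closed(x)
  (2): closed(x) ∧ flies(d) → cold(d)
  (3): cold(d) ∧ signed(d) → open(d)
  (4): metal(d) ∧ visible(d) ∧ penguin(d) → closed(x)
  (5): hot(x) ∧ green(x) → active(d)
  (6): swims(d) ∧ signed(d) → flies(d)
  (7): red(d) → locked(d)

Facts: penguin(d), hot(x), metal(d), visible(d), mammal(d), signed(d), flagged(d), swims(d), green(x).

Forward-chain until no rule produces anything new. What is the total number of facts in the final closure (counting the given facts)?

14

Round 1: (4) [metal(d) ∧ visible(d) ∧ penguin(d) → closed(x)]; (5) [hot(x) ∧ green(x) → active(d)]; (6) [swims(d) ∧ signed(d) → flies(d)]. Adds closed(x), active(d), flies(d).
Round 2: (2) [closed(x) ∧ flies(d) → cold(d)]. Adds cold(d).
Round 3: (3) [cold(d) ∧ signed(d) → open(d)]. Adds open(d).
Closure: {active(d), closed(x), cold(d), flagged(d), flies(d), green(x), hot(x), mammal(d), metal(d), open(d), penguin(d), signed(d), swims(d), visible(d)} — 14 facts.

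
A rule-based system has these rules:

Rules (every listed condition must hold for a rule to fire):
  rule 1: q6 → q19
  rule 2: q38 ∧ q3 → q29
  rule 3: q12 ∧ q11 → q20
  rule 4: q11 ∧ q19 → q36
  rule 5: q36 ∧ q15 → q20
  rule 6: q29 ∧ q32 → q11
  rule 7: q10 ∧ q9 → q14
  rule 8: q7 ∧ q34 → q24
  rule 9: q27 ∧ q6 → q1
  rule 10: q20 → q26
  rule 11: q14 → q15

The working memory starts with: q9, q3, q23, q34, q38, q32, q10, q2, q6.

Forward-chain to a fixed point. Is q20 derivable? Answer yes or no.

Round 1 fires rule 1, rule 2, rule 7, giving q19, q29, q14.
Round 2 fires rule 6, rule 11, giving q11, q15.
Round 3 fires rule 4, giving q36.
Round 4 fires rule 5, giving q20.
Round 5 fires rule 10, giving q26.
q20 appears in round 4, so it is derivable.

yes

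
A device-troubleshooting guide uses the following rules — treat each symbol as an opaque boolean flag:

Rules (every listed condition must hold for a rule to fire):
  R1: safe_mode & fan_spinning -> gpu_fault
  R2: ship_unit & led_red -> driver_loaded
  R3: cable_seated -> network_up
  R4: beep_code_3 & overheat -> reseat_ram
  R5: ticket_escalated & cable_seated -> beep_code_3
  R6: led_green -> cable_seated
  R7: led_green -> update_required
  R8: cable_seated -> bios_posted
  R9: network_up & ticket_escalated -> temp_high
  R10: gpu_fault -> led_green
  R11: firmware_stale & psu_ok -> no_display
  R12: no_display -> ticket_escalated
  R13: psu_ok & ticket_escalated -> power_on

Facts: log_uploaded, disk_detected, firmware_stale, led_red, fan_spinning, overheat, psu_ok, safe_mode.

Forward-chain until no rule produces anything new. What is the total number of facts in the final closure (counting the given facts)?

20

[1] R1 [safe_mode & fan_spinning -> gpu_fault]; R11 [firmware_stale & psu_ok -> no_display]. ⇒ new: gpu_fault, no_display.
[2] R10 [gpu_fault -> led_green]; R12 [no_display -> ticket_escalated]. ⇒ new: led_green, ticket_escalated.
[3] R6 [led_green -> cable_seated]; R7 [led_green -> update_required]; R13 [psu_ok & ticket_escalated -> power_on]. ⇒ new: cable_seated, update_required, power_on.
[4] R3 [cable_seated -> network_up]; R5 [ticket_escalated & cable_seated -> beep_code_3]; R8 [cable_seated -> bios_posted]. ⇒ new: network_up, beep_code_3, bios_posted.
[5] R4 [beep_code_3 & overheat -> reseat_ram]; R9 [network_up & ticket_escalated -> temp_high]. ⇒ new: reseat_ram, temp_high.
Closure: {beep_code_3, bios_posted, cable_seated, disk_detected, fan_spinning, firmware_stale, gpu_fault, led_green, led_red, log_uploaded, network_up, no_display, overheat, power_on, psu_ok, reseat_ram, safe_mode, temp_high, ticket_escalated, update_required} — 20 facts.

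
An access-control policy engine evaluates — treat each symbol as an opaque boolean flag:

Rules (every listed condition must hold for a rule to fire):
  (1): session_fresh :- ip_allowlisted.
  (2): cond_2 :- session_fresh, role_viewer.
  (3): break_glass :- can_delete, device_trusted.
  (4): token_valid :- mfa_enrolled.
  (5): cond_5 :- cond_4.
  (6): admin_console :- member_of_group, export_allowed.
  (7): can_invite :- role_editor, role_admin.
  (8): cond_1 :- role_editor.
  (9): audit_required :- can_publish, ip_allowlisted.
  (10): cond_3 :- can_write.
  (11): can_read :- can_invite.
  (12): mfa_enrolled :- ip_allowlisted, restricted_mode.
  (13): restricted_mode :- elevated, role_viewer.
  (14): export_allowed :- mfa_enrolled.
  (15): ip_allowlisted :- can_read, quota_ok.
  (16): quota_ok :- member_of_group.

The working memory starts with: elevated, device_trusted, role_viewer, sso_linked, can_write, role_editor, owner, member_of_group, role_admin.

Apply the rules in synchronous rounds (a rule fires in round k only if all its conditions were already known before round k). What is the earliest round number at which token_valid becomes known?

Round 1 fires (7), (8), (10), (13), (16), giving can_invite, cond_1, cond_3, restricted_mode, quota_ok.
Round 2 fires (11), giving can_read.
Round 3 fires (15), giving ip_allowlisted.
Round 4 fires (1), (12), giving session_fresh, mfa_enrolled.
Round 5 fires (2), (4), (14), giving cond_2, token_valid, export_allowed.
token_valid first appears in round 5.

5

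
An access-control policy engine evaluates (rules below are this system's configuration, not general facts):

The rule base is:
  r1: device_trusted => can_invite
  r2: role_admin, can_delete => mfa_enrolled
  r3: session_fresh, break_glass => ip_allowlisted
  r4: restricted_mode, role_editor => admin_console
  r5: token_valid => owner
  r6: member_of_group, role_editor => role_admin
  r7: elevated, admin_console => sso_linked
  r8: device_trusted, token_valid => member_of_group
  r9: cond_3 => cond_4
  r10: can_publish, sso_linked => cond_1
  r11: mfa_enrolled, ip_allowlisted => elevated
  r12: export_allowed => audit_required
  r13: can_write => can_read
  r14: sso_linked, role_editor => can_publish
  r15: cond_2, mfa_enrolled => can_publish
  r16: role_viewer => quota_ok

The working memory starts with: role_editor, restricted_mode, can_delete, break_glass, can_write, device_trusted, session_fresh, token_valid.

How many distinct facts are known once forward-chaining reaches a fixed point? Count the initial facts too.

20

[1] r1 [device_trusted => can_invite]; r3 [session_fresh, break_glass => ip_allowlisted]; r4 [restricted_mode, role_editor => admin_console]; r5 [token_valid => owner]; r8 [device_trusted, token_valid => member_of_group]; r13 [can_write => can_read]. ⇒ new: can_invite, ip_allowlisted, admin_console, owner, member_of_group, can_read.
[2] r6 [member_of_group, role_editor => role_admin]. ⇒ new: role_admin.
[3] r2 [role_admin, can_delete => mfa_enrolled]. ⇒ new: mfa_enrolled.
[4] r11 [mfa_enrolled, ip_allowlisted => elevated]. ⇒ new: elevated.
[5] r7 [elevated, admin_console => sso_linked]. ⇒ new: sso_linked.
[6] r14 [sso_linked, role_editor => can_publish]. ⇒ new: can_publish.
[7] r10 [can_publish, sso_linked => cond_1]. ⇒ new: cond_1.
Closure: {admin_console, break_glass, can_delete, can_invite, can_publish, can_read, can_write, cond_1, device_trusted, elevated, ip_allowlisted, member_of_group, mfa_enrolled, owner, restricted_mode, role_admin, role_editor, session_fresh, sso_linked, token_valid} — 20 facts.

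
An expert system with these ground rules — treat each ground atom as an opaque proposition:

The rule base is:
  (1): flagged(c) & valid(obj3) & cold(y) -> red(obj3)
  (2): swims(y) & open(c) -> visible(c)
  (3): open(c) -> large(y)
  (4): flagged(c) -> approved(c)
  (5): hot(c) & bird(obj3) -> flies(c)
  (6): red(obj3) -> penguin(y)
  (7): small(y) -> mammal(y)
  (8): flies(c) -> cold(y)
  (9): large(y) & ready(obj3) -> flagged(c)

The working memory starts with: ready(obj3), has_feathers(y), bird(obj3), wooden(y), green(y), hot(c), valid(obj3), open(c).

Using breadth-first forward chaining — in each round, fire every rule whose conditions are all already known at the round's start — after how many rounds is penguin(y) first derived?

4

Round 1 fires (3), (5), giving large(y), flies(c).
Round 2 fires (8), (9), giving cold(y), flagged(c).
Round 3 fires (1), (4), giving red(obj3), approved(c).
Round 4 fires (6), giving penguin(y).
penguin(y) first appears in round 4.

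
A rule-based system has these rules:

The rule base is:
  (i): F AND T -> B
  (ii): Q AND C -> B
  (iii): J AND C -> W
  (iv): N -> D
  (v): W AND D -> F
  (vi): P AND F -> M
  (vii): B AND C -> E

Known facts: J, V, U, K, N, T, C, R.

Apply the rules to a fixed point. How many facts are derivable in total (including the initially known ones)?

Round 1 fires (iii), (iv), giving W, D.
Round 2 fires (v), giving F.
Round 3 fires (i), giving B.
Round 4 fires (vii), giving E.
Closure: {B, C, D, E, F, J, K, N, R, T, U, V, W} — 13 facts.

13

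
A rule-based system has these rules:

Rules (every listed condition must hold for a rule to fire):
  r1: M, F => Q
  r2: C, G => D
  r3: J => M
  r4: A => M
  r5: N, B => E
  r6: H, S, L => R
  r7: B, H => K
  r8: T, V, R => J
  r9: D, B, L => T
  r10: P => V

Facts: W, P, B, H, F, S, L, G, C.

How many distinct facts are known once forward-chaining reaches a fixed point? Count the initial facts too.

17

Round 1 fires r2, r6, r7, r10, giving D, R, K, V.
Round 2 fires r9, giving T.
Round 3 fires r8, giving J.
Round 4 fires r3, giving M.
Round 5 fires r1, giving Q.
Closure: {B, C, D, F, G, H, J, K, L, M, P, Q, R, S, T, V, W} — 17 facts.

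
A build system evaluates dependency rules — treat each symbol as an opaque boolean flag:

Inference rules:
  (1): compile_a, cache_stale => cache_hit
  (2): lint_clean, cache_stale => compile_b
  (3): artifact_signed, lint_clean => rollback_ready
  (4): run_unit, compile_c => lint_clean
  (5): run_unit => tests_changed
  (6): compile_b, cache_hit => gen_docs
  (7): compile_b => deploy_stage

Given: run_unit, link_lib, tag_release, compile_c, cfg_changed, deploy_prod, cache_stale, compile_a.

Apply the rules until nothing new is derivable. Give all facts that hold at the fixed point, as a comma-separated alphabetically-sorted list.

cache_hit, cache_stale, cfg_changed, compile_a, compile_b, compile_c, deploy_prod, deploy_stage, gen_docs, link_lib, lint_clean, run_unit, tag_release, tests_changed

Round 1: (1) [compile_a, cache_stale => cache_hit]; (4) [run_unit, compile_c => lint_clean]; (5) [run_unit => tests_changed]. New: cache_hit, lint_clean, tests_changed.
Round 2: (2) [lint_clean, cache_stale => compile_b]. New: compile_b.
Round 3: (6) [compile_b, cache_hit => gen_docs]; (7) [compile_b => deploy_stage]. New: gen_docs, deploy_stage.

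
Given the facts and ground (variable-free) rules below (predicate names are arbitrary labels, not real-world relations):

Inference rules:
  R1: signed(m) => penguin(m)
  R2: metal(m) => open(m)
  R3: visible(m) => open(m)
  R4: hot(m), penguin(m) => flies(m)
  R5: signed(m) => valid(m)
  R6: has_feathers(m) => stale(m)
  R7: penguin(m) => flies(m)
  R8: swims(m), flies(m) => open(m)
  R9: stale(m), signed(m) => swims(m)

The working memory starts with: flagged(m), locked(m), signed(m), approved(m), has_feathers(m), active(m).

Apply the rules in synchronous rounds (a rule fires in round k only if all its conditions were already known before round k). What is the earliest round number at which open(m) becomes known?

Round 1 fires R1, R5, R6, giving penguin(m), valid(m), stale(m).
Round 2 fires R7, R9, giving flies(m), swims(m).
Round 3 fires R8, giving open(m).
open(m) first appears in round 3.

3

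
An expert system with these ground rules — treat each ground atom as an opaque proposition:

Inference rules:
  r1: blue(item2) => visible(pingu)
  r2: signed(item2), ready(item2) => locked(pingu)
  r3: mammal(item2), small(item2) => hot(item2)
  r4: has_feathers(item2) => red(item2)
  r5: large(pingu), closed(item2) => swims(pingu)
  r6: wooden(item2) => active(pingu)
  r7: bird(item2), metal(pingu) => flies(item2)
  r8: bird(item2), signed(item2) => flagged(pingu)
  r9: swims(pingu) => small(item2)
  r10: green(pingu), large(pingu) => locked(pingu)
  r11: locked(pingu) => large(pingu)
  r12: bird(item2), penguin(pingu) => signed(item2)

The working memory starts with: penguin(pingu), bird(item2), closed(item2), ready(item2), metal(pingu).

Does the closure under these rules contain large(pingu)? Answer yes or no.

Round 1 fires r7, r12, giving flies(item2), signed(item2).
Round 2 fires r2, r8, giving locked(pingu), flagged(pingu).
Round 3 fires r11, giving large(pingu).
Round 4 fires r5, giving swims(pingu).
Round 5 fires r9, giving small(item2).
large(pingu) appears in round 3, so it is derivable.

yes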